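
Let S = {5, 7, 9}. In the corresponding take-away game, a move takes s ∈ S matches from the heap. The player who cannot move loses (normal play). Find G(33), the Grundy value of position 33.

n :  0  1  2  3  4  5  6  7  8  9 10 11 12 13 14 15 16 17 18 19 20 21 22 23 24 25 26 27 28 29 30 31 32 33
G :  0  0  0  0  0  1  1  1  1  1  2  2  2  2  0  0  0  0  0  1  1  1  1  1  2  2  2  2  0  0  0  0  0  1

1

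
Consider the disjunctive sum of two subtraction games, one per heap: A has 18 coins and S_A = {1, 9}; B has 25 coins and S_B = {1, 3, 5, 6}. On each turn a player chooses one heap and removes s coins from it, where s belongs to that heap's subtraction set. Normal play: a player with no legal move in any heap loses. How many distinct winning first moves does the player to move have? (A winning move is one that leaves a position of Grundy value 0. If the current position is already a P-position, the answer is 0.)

Heap A, S = {1, 9}:
G(0) = 0
G(1) = mex{0} = 1
G(2) = mex{1} = 0
G(3) = mex{0} = 1
G(4) = mex{1} = 0
G(5) = mex{0} = 1
G(6) = mex{1} = 0
G(7) = mex{0} = 1
G(8) = mex{1} = 0
G(9) = mex{0,0} = 1
G(10) = mex{1,1} = 0
G(11) = mex{0,0} = 1
G(12) = mex{1,1} = 0
G(13) = mex{0,0} = 1
G(14) = mex{1,1} = 0
G(15) = mex{0,0} = 1
G(16) = mex{1,1} = 0
G(17) = mex{0,0} = 1
G(18) = mex{1,1} = 0
G_A(18) = 0.
Heap B, S = {1, 3, 5, 6}:
n :  0  1  2  3  4  5  6  7  8  9 10 11 12 13 14 15 16 17 18 19 20 21 22 23 24 25
G :  0  1  0  1  0  1  2  3  2  3  2  0  1  0  1  0  1  2  3  2  3  2  0  1  0  1
G_B(25) = 1.
Combined Grundy value = 0 ⊕ 1 = 1.
A winning move leaves total XOR = 0, i.e. changes one component's Grundy value g to g ⊕ X where X is the current total.
Heap A: need g' = 0⊕1 = 1. Options: 18−1→G=1, 18−9→G=1. Hits: 2.
Heap B: need g' = 1⊕1 = 0. Options: 25−1→G=0, 25−3→G=0, 25−5→G=3, 25−6→G=2. Hits: 2.

4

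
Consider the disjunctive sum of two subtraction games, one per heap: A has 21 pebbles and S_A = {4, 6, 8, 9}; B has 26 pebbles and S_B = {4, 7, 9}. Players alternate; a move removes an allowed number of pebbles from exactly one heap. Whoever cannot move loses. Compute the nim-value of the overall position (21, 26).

2

Heap A, S = {4, 6, 8, 9}:
n :  0  1  2  3  4  5  6  7  8  9 10 11 12 13 14 15 16 17 18 19 20 21
G :  0  0  0  0  1  1  1  1  2  2  2  2  3  0  0  0  0  1  1  1  1  2
G_A(21) = 2.
Heap B, S = {4, 7, 9}:
G(0) = 0
G(1) = mex{} = 0
G(2) = mex{} = 0
G(3) = mex{} = 0
G(4) = mex{0} = 1
G(5) = mex{0} = 1
G(6) = mex{0} = 1
G(7) = mex{0,0} = 1
G(8) = mex{1,0} = 2
G(9) = mex{1,0,0} = 2
G(10) = mex{1,0,0} = 2
G(11) = mex{1,1,0} = 2
G(12) = mex{2,1,0} = 3
G(13) = mex{2,1,1} = 0
G(14) = mex{2,1,1} = 0
G(15) = mex{2,2,1} = 0
G(16) = mex{3,2,1} = 0
G(17) = mex{0,2,2} = 1
G(18) = mex{0,2,2} = 1
G(19) = mex{0,3,2} = 1
G(20) = mex{0,0,2} = 1
G(21) = mex{1,0,3} = 2
G(22) = mex{1,0,0} = 2
G(23) = mex{1,0,0} = 2
G(24) = mex{1,1,0} = 2
G(25) = mex{2,1,0} = 3
G(26) = mex{2,1,1} = 0
G_B(26) = 0.
Combined Grundy value = 2 ⊕ 0 = 2.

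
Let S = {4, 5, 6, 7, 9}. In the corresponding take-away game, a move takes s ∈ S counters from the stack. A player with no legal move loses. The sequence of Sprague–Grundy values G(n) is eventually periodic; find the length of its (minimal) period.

13

n :  0  1  2  3  4  5  6  7  8  9 10 11 12 13 14 15 16 17 18 19 20 21 22 23 24 25 26 27
G :  0  0  0  0  1  1  1  1  2  2  2  2  3  0  0  0  0  1  1  1  1  2  2  2  2  3  0  0
G(n+13) = G(n) holds for n = 0,…,8 (a full window of length max(S) = 9), so the sequence is purely periodic with period 13.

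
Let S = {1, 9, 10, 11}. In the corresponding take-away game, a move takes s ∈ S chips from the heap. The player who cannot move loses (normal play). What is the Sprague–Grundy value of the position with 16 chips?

2

G(0) = 0
G(1) = mex{0} = 1
G(2) = mex{1} = 0
G(3) = mex{0} = 1
G(4) = mex{1} = 0
G(5) = mex{0} = 1
G(6) = mex{1} = 0
G(7) = mex{0} = 1
G(8) = mex{1} = 0
G(9) = mex{0,0} = 1
G(10) = mex{1,1,0} = 2
G(11) = mex{2,0,1,0} = 3
G(12) = mex{3,1,0,1} = 2
G(13) = mex{2,0,1,0} = 3
G(14) = mex{3,1,0,1} = 2
G(15) = mex{2,0,1,0} = 3
G(16) = mex{3,1,0,1} = 2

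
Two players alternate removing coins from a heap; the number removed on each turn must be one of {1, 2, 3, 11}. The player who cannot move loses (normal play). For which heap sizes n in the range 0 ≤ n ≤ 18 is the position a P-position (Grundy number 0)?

0, 4, 8, 12, 16

n :  0  1  2  3  4  5  6  7  8  9 10 11 12 13 14 15 16 17 18
G :  0  1  2  3  0  1  2  3  0  1  2  3  0  1  2  3  0  1  2
P-positions are exactly the n with G(n) = 0.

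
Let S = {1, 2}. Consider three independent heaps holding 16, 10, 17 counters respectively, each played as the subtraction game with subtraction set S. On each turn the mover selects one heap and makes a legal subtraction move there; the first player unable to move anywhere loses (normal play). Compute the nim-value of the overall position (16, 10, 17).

All heaps use S = {1, 2}:
G(0) = 0
G(1) = mex{0} = 1
G(2) = mex{1,0} = 2
G(3) = mex{2,1} = 0
G(4) = mex{0,2} = 1
G(5) = mex{1,0} = 2
G(6) = mex{2,1} = 0
G(7) = mex{0,2} = 1
G(8) = mex{1,0} = 2
G(9) = mex{2,1} = 0
G(10) = mex{0,2} = 1
G(11) = mex{1,0} = 2
G(12) = mex{2,1} = 0
G(13) = mex{0,2} = 1
G(14) = mex{1,0} = 2
G(15) = mex{2,1} = 0
G(16) = mex{0,2} = 1
G(17) = mex{1,0} = 2
Heap A: G(16) = 1.
Heap B: G(10) = 1.
Heap C: G(17) = 2.
Combined Grundy value = 1 ⊕ 1 ⊕ 2 = 2.

2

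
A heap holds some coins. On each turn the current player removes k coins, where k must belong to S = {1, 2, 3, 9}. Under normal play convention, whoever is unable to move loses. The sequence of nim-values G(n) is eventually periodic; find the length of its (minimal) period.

G(0) = 0
G(1) = mex{0} = 1
G(2) = mex{1,0} = 2
G(3) = mex{2,1,0} = 3
G(4) = mex{3,2,1} = 0
G(5) = mex{0,3,2} = 1
G(6) = mex{1,0,3} = 2
G(7) = mex{2,1,0} = 3
G(8) = mex{3,2,1} = 0
G(9) = mex{0,3,2,0} = 1
G(10) = mex{1,0,3,1} = 2
G(11) = mex{2,1,0,2} = 3
G(12) = mex{3,2,1,3} = 0
G(13) = mex{0,3,2,0} = 1
G(14) = mex{1,0,3,1} = 2
G(n+4) = G(n) holds for n = 0,…,8 (a full window of length max(S) = 9), so the sequence is purely periodic with period 4.

4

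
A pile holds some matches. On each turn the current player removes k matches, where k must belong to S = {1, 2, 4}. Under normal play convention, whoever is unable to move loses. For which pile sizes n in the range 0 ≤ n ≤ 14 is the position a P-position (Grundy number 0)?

0, 3, 6, 9, 12

n :  0  1  2  3  4  5  6  7  8  9 10 11 12 13 14
G :  0  1  2  0  1  2  0  1  2  0  1  2  0  1  2
P-positions are exactly the n with G(n) = 0.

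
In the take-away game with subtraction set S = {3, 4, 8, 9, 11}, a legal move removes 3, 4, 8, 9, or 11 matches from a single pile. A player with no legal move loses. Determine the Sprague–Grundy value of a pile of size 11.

3

G(0) = 0
G(1) = mex{} = 0
G(2) = mex{} = 0
G(3) = mex{0} = 1
G(4) = mex{0,0} = 1
G(5) = mex{0,0} = 1
G(6) = mex{1,0} = 2
G(7) = mex{1,1} = 0
G(8) = mex{1,1,0} = 2
G(9) = mex{2,1,0,0} = 3
G(10) = mex{0,2,0,0} = 1
G(11) = mex{2,0,1,0,0} = 3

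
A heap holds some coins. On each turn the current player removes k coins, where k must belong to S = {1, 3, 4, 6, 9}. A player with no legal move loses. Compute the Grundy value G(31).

n :  0  1  2  3  4  5  6  7  8  9 10 11 12 13 14 15 16 17 18 19 20 21 22 23 24 25 26 27 28 29 30 31
G :  0  1  0  1  2  3  2  0  1  4  3  2  0  1  0  1  2  3  2  0  1  4  3  2  0  1  0  1  2  3  2  0

0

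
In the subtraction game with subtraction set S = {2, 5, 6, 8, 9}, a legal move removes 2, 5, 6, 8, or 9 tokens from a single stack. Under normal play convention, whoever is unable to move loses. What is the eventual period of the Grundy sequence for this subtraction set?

n :  0  1  2  3  4  5  6  7  8  9 10 11 12 13 14 15 16 17 18 19 20 21 22 23 24 25 26 27 28 29
G :  0  0  1  1  0  2  1  3  2  2  3  0  2  1  0  0  1  1  0  2  1  3  2  2  3  0  2  1  0  0
G(n+14) = G(n) holds for n = 0,…,8 (a full window of length max(S) = 9), so the sequence is purely periodic with period 14.

14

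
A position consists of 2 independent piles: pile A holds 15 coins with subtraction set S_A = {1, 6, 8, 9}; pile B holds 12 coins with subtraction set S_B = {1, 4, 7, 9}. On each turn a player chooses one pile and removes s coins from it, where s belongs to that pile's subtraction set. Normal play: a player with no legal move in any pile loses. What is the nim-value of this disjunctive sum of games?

3

Pile A, S = {1, 6, 8, 9}:
G(0) = 0
G(1) = mex{0} = 1
G(2) = mex{1} = 0
G(3) = mex{0} = 1
G(4) = mex{1} = 0
G(5) = mex{0} = 1
G(6) = mex{1,0} = 2
G(7) = mex{2,1} = 0
G(8) = mex{0,0,0} = 1
G(9) = mex{1,1,1,0} = 2
G(10) = mex{2,0,0,1} = 3
G(11) = mex{3,1,1,0} = 2
G(12) = mex{2,2,0,1} = 3
G(13) = mex{3,0,1,0} = 2
G(14) = mex{2,1,2,1} = 0
G(15) = mex{0,2,0,2} = 1
G_A(15) = 1.
Pile B, S = {1, 4, 7, 9}:
G(0) = 0
G(1) = mex{0} = 1
G(2) = mex{1} = 0
G(3) = mex{0} = 1
G(4) = mex{1,0} = 2
G(5) = mex{2,1} = 0
G(6) = mex{0,0} = 1
G(7) = mex{1,1,0} = 2
G(8) = mex{2,2,1} = 0
G(9) = mex{0,0,0,0} = 1
G(10) = mex{1,1,1,1} = 0
G(11) = mex{0,2,2,0} = 1
G(12) = mex{1,0,0,1} = 2
G_B(12) = 2.
Combined Grundy value = 1 ⊕ 2 = 3.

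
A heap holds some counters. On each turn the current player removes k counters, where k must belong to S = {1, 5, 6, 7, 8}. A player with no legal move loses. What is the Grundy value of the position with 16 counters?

n :  0  1  2  3  4  5  6  7  8  9 10 11 12 13 14 15 16
G :  0  1  0  1  0  1  2  3  2  3  2  3  4  0  1  0  1

1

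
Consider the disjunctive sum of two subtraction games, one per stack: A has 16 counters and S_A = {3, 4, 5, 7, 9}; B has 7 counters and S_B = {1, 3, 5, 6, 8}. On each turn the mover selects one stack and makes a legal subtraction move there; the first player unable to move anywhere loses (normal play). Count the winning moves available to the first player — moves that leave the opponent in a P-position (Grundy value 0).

Stack A, S = {3, 4, 5, 7, 9}:
G(0) = 0
G(1) = mex{} = 0
G(2) = mex{} = 0
G(3) = mex{0} = 1
G(4) = mex{0,0} = 1
G(5) = mex{0,0,0} = 1
G(6) = mex{1,0,0} = 2
G(7) = mex{1,1,0,0} = 2
G(8) = mex{1,1,1,0} = 2
G(9) = mex{2,1,1,0,0} = 3
G(10) = mex{2,2,1,1,0} = 3
G(11) = mex{2,2,2,1,0} = 3
G(12) = mex{3,2,2,1,1} = 0
G(13) = mex{3,3,2,2,1} = 0
G(14) = mex{3,3,3,2,1} = 0
G(15) = mex{0,3,3,2,2} = 1
G(16) = mex{0,0,3,3,2} = 1
G_A(16) = 1.
Stack B, S = {1, 3, 5, 6, 8}:
G(0) = 0
G(1) = mex{0} = 1
G(2) = mex{1} = 0
G(3) = mex{0,0} = 1
G(4) = mex{1,1} = 0
G(5) = mex{0,0,0} = 1
G(6) = mex{1,1,1,0} = 2
G(7) = mex{2,0,0,1} = 3
G_B(7) = 3.
Combined Grundy value = 1 ⊕ 3 = 2.
A winning move leaves total XOR = 0, i.e. changes one component's Grundy value g to g ⊕ X where X is the current total.
Stack A: need g' = 1⊕2 = 3. Options: 16−3→G=0, 16−4→G=0, 16−5→G=3, 16−7→G=3, 16−9→G=2. Hits: 2.
Stack B: need g' = 3⊕2 = 1. Options: 7−1→G=2, 7−3→G=0, 7−5→G=0, 7−6→G=1. Hits: 1.

3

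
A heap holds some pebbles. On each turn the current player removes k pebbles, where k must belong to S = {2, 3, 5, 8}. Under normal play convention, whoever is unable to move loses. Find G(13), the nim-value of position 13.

1

n :  0  1  2  3  4  5  6  7  8  9 10 11 12 13
G :  0  0  1  1  2  2  3  0  4  1  3  0  4  1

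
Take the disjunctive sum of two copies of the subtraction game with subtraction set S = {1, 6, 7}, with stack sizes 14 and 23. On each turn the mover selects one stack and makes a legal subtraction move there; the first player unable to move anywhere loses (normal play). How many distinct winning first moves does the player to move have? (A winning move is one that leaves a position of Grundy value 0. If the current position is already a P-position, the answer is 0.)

2

All stacks use S = {1, 6, 7}:
n :  0  1  2  3  4  5  6  7  8  9 10 11 12 13 14 15 16 17 18 19 20 21 22 23
G :  0  1  0  1  0  1  2  3  2  3  2  3  0  1  0  1  0  1  2  3  2  3  2  3
Stack A: G(14) = 0.
Stack B: G(23) = 3.
Combined Grundy value = 0 ⊕ 3 = 3.
A winning move leaves total XOR = 0, i.e. changes one component's Grundy value g to g ⊕ X where X is the current total.
Stack A: need g' = 0⊕3 = 3. Options: 14−1→G=1, 14−6→G=2, 14−7→G=3. Hits: 1.
Stack B: need g' = 3⊕3 = 0. Options: 23−1→G=2, 23−6→G=1, 23−7→G=0. Hits: 1.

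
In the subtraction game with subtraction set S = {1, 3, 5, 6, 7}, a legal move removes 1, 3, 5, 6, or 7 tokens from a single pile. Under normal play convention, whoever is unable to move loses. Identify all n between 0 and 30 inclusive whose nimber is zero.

G(0) = 0
G(1) = mex{0} = 1
G(2) = mex{1} = 0
G(3) = mex{0,0} = 1
G(4) = mex{1,1} = 0
G(5) = mex{0,0,0} = 1
G(6) = mex{1,1,1,0} = 2
G(7) = mex{2,0,0,1,0} = 3
G(8) = mex{3,1,1,0,1} = 2
G(9) = mex{2,2,0,1,0} = 3
G(10) = mex{3,3,1,0,1} = 2
G(11) = mex{2,2,2,1,0} = 3
G(12) = mex{3,3,3,2,1} = 0
G(13) = mex{0,2,2,3,2} = 1
G(14) = mex{1,3,3,2,3} = 0
G(15) = mex{0,0,2,3,2} = 1
G(16) = mex{1,1,3,2,3} = 0
G(17) = mex{0,0,0,3,2} = 1
G(18) = mex{1,1,1,0,3} = 2
G(19) = mex{2,0,0,1,0} = 3
G(20) = mex{3,1,1,0,1} = 2
G(21) = mex{2,2,0,1,0} = 3
G(22) = mex{3,3,1,0,1} = 2
G(23) = mex{2,2,2,1,0} = 3
G(24) = mex{3,3,3,2,1} = 0
G(25) = mex{0,2,2,3,2} = 1
G(26) = mex{1,3,3,2,3} = 0
G(27) = mex{0,0,2,3,2} = 1
G(28) = mex{1,1,3,2,3} = 0
G(29) = mex{0,0,0,3,2} = 1
G(30) = mex{1,1,1,0,3} = 2
P-positions are exactly the n with G(n) = 0.

0, 2, 4, 12, 14, 16, 24, 26, 28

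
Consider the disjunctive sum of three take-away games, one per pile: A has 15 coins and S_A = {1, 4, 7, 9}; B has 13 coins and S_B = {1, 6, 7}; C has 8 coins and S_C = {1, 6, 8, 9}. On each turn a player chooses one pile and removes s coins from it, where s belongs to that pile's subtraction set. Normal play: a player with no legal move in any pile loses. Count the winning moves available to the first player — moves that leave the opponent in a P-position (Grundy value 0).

2

Pile A, S = {1, 4, 7, 9}:
G(0) = 0
G(1) = mex{0} = 1
G(2) = mex{1} = 0
G(3) = mex{0} = 1
G(4) = mex{1,0} = 2
G(5) = mex{2,1} = 0
G(6) = mex{0,0} = 1
G(7) = mex{1,1,0} = 2
G(8) = mex{2,2,1} = 0
G(9) = mex{0,0,0,0} = 1
G(10) = mex{1,1,1,1} = 0
G(11) = mex{0,2,2,0} = 1
G(12) = mex{1,0,0,1} = 2
G(13) = mex{2,1,1,2} = 0
G(14) = mex{0,0,2,0} = 1
G(15) = mex{1,1,0,1} = 2
G_A(15) = 2.
Pile B, S = {1, 6, 7}:
G(0) = 0
G(1) = mex{0} = 1
G(2) = mex{1} = 0
G(3) = mex{0} = 1
G(4) = mex{1} = 0
G(5) = mex{0} = 1
G(6) = mex{1,0} = 2
G(7) = mex{2,1,0} = 3
G(8) = mex{3,0,1} = 2
G(9) = mex{2,1,0} = 3
G(10) = mex{3,0,1} = 2
G(11) = mex{2,1,0} = 3
G(12) = mex{3,2,1} = 0
G(13) = mex{0,3,2} = 1
G_B(13) = 1.
Pile C, S = {1, 6, 8, 9}:
G(0) = 0
G(1) = mex{0} = 1
G(2) = mex{1} = 0
G(3) = mex{0} = 1
G(4) = mex{1} = 0
G(5) = mex{0} = 1
G(6) = mex{1,0} = 2
G(7) = mex{2,1} = 0
G(8) = mex{0,0,0} = 1
G_C(8) = 1.
Combined Grundy value = 2 ⊕ 1 ⊕ 1 = 2.
A winning move leaves total XOR = 0, i.e. changes one component's Grundy value g to g ⊕ X where X is the current total.
Pile A: need g' = 2⊕2 = 0. Options: 15−1→G=1, 15−4→G=1, 15−7→G=0, 15−9→G=1. Hits: 1.
Pile B: need g' = 1⊕2 = 3. Options: 13−1→G=0, 13−6→G=3, 13−7→G=2. Hits: 1.
Pile C: need g' = 1⊕2 = 3. Options: 8−1→G=0, 8−6→G=0, 8−8→G=0. Hits: 0.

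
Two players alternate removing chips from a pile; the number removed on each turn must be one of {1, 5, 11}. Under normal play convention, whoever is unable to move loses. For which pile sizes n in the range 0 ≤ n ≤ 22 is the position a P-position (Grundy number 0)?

0, 2, 4, 6, 8, 10, 12, 14, 16, 18, 20, 22

n :  0  1  2  3  4  5  6  7  8  9 10 11 12 13 14 15 16 17 18 19 20 21 22
G :  0  1  0  1  0  1  0  1  0  1  0  1  0  1  0  1  0  1  0  1  0  1  0
P-positions are exactly the n with G(n) = 0.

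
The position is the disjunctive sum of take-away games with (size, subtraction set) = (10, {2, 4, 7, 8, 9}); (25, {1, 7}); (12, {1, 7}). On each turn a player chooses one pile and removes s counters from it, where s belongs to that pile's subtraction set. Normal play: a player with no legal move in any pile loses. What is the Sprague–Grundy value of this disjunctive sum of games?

Pile A, S = {2, 4, 7, 8, 9}:
n :  0  1  2  3  4  5  6  7  8  9 10
G :  0  0  1  1  2  2  0  3  1  4  2
G_A(10) = 2.
Pile B, S = {1, 7}:
G(0) = 0
G(1) = mex{0} = 1
G(2) = mex{1} = 0
G(3) = mex{0} = 1
G(4) = mex{1} = 0
G(5) = mex{0} = 1
G(6) = mex{1} = 0
G(7) = mex{0,0} = 1
G(8) = mex{1,1} = 0
G(9) = mex{0,0} = 1
G(10) = mex{1,1} = 0
G(11) = mex{0,0} = 1
G(12) = mex{1,1} = 0
G(13) = mex{0,0} = 1
G(14) = mex{1,1} = 0
G(15) = mex{0,0} = 1
G(16) = mex{1,1} = 0
G(17) = mex{0,0} = 1
G(18) = mex{1,1} = 0
G(19) = mex{0,0} = 1
G(20) = mex{1,1} = 0
G(21) = mex{0,0} = 1
G(22) = mex{1,1} = 0
G(23) = mex{0,0} = 1
G(24) = mex{1,1} = 0
G(25) = mex{0,0} = 1
G_B(25) = 1.
Pile C, S = {1, 7}:
n :  0  1  2  3  4  5  6  7  8  9 10 11 12
G :  0  1  0  1  0  1  0  1  0  1  0  1  0
G_C(12) = 0.
Combined Grundy value = 2 ⊕ 1 ⊕ 0 = 3.

3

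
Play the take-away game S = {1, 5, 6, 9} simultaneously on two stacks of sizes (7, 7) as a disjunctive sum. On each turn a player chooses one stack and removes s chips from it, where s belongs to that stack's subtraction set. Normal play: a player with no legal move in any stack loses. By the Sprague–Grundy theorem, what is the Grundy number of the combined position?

All stacks use S = {1, 5, 6, 9}:
n : 0 1 2 3 4 5 6 7
G : 0 1 0 1 0 1 2 3
Stack A: G(7) = 3.
Stack B: G(7) = 3.
Combined Grundy value = 3 ⊕ 3 = 0.

0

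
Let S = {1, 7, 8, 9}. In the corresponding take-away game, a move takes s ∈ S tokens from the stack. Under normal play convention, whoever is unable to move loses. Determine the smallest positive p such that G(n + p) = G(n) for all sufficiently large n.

16

G(0) = 0
G(1) = mex{0} = 1
G(2) = mex{1} = 0
G(3) = mex{0} = 1
G(4) = mex{1} = 0
G(5) = mex{0} = 1
G(6) = mex{1} = 0
G(7) = mex{0,0} = 1
G(8) = mex{1,1,0} = 2
G(9) = mex{2,0,1,0} = 3
G(10) = mex{3,1,0,1} = 2
G(11) = mex{2,0,1,0} = 3
G(12) = mex{3,1,0,1} = 2
G(13) = mex{2,0,1,0} = 3
G(14) = mex{3,1,0,1} = 2
G(15) = mex{2,2,1,0} = 3
G(16) = mex{3,3,2,1} = 0
G(17) = mex{0,2,3,2} = 1
G(18) = mex{1,3,2,3} = 0
G(19) = mex{0,2,3,2} = 1
G(20) = mex{1,3,2,3} = 0
G(21) = mex{0,2,3,2} = 1
G(22) = mex{1,3,2,3} = 0
G(23) = mex{0,0,3,2} = 1
G(24) = mex{1,1,0,3} = 2
G(25) = mex{2,0,1,0} = 3
G(26) = mex{3,1,0,1} = 2
G(27) = mex{2,0,1,0} = 3
G(28) = mex{3,1,0,1} = 2
G(29) = mex{2,0,1,0} = 3
G(30) = mex{3,1,0,1} = 2
G(31) = mex{2,2,1,0} = 3
G(32) = mex{3,3,2,1} = 0
G(33) = mex{0,2,3,2} = 1
G(n+16) = G(n) holds for n = 0,…,8 (a full window of length max(S) = 9), so the sequence is purely periodic with period 16.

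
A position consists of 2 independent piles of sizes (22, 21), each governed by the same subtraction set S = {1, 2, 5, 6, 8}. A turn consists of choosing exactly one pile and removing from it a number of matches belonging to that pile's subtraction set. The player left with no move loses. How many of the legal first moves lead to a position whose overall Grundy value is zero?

4

All piles use S = {1, 2, 5, 6, 8}:
G(0) = 0
G(1) = mex{0} = 1
G(2) = mex{1,0} = 2
G(3) = mex{2,1} = 0
G(4) = mex{0,2} = 1
G(5) = mex{1,0,0} = 2
G(6) = mex{2,1,1,0} = 3
G(7) = mex{3,2,2,1} = 0
G(8) = mex{0,3,0,2,0} = 1
G(9) = mex{1,0,1,0,1} = 2
G(10) = mex{2,1,2,1,2} = 0
G(11) = mex{0,2,3,2,0} = 1
G(12) = mex{1,0,0,3,1} = 2
G(13) = mex{2,1,1,0,2} = 3
G(14) = mex{3,2,2,1,3} = 0
G(15) = mex{0,3,0,2,0} = 1
G(16) = mex{1,0,1,0,1} = 2
G(17) = mex{2,1,2,1,2} = 0
G(18) = mex{0,2,3,2,0} = 1
G(19) = mex{1,0,0,3,1} = 2
G(20) = mex{2,1,1,0,2} = 3
G(21) = mex{3,2,2,1,3} = 0
G(22) = mex{0,3,0,2,0} = 1
Pile A: G(22) = 1.
Pile B: G(21) = 0.
Combined Grundy value = 1 ⊕ 0 = 1.
A winning move leaves total XOR = 0, i.e. changes one component's Grundy value g to g ⊕ X where X is the current total.
Pile A: need g' = 1⊕1 = 0. Options: 22−1→G=0, 22−2→G=3, 22−5→G=0, 22−6→G=2, 22−8→G=0. Hits: 3.
Pile B: need g' = 0⊕1 = 1. Options: 21−1→G=3, 21−2→G=2, 21−5→G=2, 21−6→G=1, 21−8→G=3. Hits: 1.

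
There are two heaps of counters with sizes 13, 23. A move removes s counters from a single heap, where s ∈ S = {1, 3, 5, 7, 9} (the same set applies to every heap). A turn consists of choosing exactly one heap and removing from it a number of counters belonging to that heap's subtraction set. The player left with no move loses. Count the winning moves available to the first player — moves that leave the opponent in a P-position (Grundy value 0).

0

All heaps use S = {1, 3, 5, 7, 9}:
n :  0  1  2  3  4  5  6  7  8  9 10 11 12 13 14 15 16 17 18 19 20 21 22 23
G :  0  1  0  1  0  1  0  1  0  1  0  1  0  1  0  1  0  1  0  1  0  1  0  1
Heap A: G(13) = 1.
Heap B: G(23) = 1.
Combined Grundy value = 1 ⊕ 1 = 0.
A winning move leaves total XOR = 0, i.e. changes one component's Grundy value g to g ⊕ X where X is the current total.
Heap A: target g' = 1⊕0 = 1, but every legal move changes the Grundy value (mex property), so 0 moves.
Heap B: target g' = 1⊕0 = 1, but every legal move changes the Grundy value (mex property), so 0 moves.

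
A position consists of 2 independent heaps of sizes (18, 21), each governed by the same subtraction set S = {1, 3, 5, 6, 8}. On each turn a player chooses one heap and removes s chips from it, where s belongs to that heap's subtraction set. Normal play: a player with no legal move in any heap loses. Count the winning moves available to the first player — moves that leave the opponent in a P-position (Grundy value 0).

4

All heaps use S = {1, 3, 5, 6, 8}:
G(0) = 0
G(1) = mex{0} = 1
G(2) = mex{1} = 0
G(3) = mex{0,0} = 1
G(4) = mex{1,1} = 0
G(5) = mex{0,0,0} = 1
G(6) = mex{1,1,1,0} = 2
G(7) = mex{2,0,0,1} = 3
G(8) = mex{3,1,1,0,0} = 2
G(9) = mex{2,2,0,1,1} = 3
G(10) = mex{3,3,1,0,0} = 2
G(11) = mex{2,2,2,1,1} = 0
G(12) = mex{0,3,3,2,0} = 1
G(13) = mex{1,2,2,3,1} = 0
G(14) = mex{0,0,3,2,2} = 1
G(15) = mex{1,1,2,3,3} = 0
G(16) = mex{0,0,0,2,2} = 1
G(17) = mex{1,1,1,0,3} = 2
G(18) = mex{2,0,0,1,2} = 3
G(19) = mex{3,1,1,0,0} = 2
G(20) = mex{2,2,0,1,1} = 3
G(21) = mex{3,3,1,0,0} = 2
Heap A: G(18) = 3.
Heap B: G(21) = 2.
Combined Grundy value = 3 ⊕ 2 = 1.
A winning move leaves total XOR = 0, i.e. changes one component's Grundy value g to g ⊕ X where X is the current total.
Heap A: need g' = 3⊕1 = 2. Options: 18−1→G=2, 18−3→G=0, 18−5→G=0, 18−6→G=1, 18−8→G=2. Hits: 2.
Heap B: need g' = 2⊕1 = 3. Options: 21−1→G=3, 21−3→G=3, 21−5→G=1, 21−6→G=0, 21−8→G=0. Hits: 2.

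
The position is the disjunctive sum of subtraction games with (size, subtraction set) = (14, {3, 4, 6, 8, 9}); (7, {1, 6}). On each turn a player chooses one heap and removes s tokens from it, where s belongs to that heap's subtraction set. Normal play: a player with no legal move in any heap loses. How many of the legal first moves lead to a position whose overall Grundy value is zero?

Heap A, S = {3, 4, 6, 8, 9}:
n :  0  1  2  3  4  5  6  7  8  9 10 11 12 13 14
G :  0  0  0  1  1  1  2  2  2  3  3  3  0  0  0
G_A(14) = 0.
Heap B, S = {1, 6}:
n : 0 1 2 3 4 5 6 7
G : 0 1 0 1 0 1 2 0
G_B(7) = 0.
Combined Grundy value = 0 ⊕ 0 = 0.
A winning move leaves total XOR = 0, i.e. changes one component's Grundy value g to g ⊕ X where X is the current total.
Heap A: target g' = 0⊕0 = 0, but every legal move changes the Grundy value (mex property), so 0 moves.
Heap B: target g' = 0⊕0 = 0, but every legal move changes the Grundy value (mex property), so 0 moves.

0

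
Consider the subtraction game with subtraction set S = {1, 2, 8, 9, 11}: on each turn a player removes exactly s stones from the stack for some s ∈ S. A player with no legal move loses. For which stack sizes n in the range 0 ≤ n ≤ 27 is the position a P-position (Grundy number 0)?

G(0) = 0
G(1) = mex{0} = 1
G(2) = mex{1,0} = 2
G(3) = mex{2,1} = 0
G(4) = mex{0,2} = 1
G(5) = mex{1,0} = 2
G(6) = mex{2,1} = 0
G(7) = mex{0,2} = 1
G(8) = mex{1,0,0} = 2
G(9) = mex{2,1,1,0} = 3
G(10) = mex{3,2,2,1} = 0
G(11) = mex{0,3,0,2,0} = 1
G(12) = mex{1,0,1,0,1} = 2
G(13) = mex{2,1,2,1,2} = 0
G(14) = mex{0,2,0,2,0} = 1
G(15) = mex{1,0,1,0,1} = 2
G(16) = mex{2,1,2,1,2} = 0
G(17) = mex{0,2,3,2,0} = 1
G(18) = mex{1,0,0,3,1} = 2
G(19) = mex{2,1,1,0,2} = 3
G(20) = mex{3,2,2,1,3} = 0
G(21) = mex{0,3,0,2,0} = 1
G(22) = mex{1,0,1,0,1} = 2
G(23) = mex{2,1,2,1,2} = 0
G(24) = mex{0,2,0,2,0} = 1
G(25) = mex{1,0,1,0,1} = 2
G(26) = mex{2,1,2,1,2} = 0
G(27) = mex{0,2,3,2,0} = 1
P-positions are exactly the n with G(n) = 0.

0, 3, 6, 10, 13, 16, 20, 23, 26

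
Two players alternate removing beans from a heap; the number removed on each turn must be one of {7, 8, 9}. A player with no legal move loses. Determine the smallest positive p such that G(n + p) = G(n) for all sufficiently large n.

n :  0  1  2  3  4  5  6  7  8  9 10 11 12 13 14 15 16 17 18 19 20 21 22 23 24 25 26 27 28 29 30 31 32 33
G :  0  0  0  0  0  0  0  1  1  1  1  1  1  1  2  2  0  0  0  0  0  0  0  1  1  1  1  1  1  1  2  2  0  0
G(n+16) = G(n) holds for n = 0,…,8 (a full window of length max(S) = 9), so the sequence is purely periodic with period 16.

16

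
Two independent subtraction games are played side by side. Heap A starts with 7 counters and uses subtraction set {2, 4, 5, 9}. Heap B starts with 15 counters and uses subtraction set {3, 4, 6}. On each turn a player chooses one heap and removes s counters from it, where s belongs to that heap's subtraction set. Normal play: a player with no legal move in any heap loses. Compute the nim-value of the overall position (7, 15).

Heap A, S = {2, 4, 5, 9}:
n : 0 1 2 3 4 5 6 7
G : 0 0 1 1 2 2 3 0
G_A(7) = 0.
Heap B, S = {3, 4, 6}:
n :  0  1  2  3  4  5  6  7  8  9 10 11 12 13 14 15
G :  0  0  0  1  1  1  2  2  2  0  0  0  1  1  1  2
G_B(15) = 2.
Combined Grundy value = 0 ⊕ 2 = 2.

2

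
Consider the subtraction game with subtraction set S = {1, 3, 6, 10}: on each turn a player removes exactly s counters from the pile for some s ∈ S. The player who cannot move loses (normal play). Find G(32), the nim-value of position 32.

n :  0  1  2  3  4  5  6  7  8  9 10 11 12 13 14 15 16 17 18 19 20 21 22 23 24 25 26 27 28 29 30 31 32
G :  0  1  0  1  0  1  2  3  2  0  1  0  1  0  1  2  3  2  0  1  0  1  0  1  2  3  2  0  1  0  1  0  1

1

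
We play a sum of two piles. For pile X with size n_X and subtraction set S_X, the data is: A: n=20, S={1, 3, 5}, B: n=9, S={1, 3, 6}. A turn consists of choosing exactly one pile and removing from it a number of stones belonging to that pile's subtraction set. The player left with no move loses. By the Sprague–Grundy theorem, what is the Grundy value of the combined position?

0

Pile A, S = {1, 3, 5}:
n :  0  1  2  3  4  5  6  7  8  9 10 11 12 13 14 15 16 17 18 19 20
G :  0  1  0  1  0  1  0  1  0  1  0  1  0  1  0  1  0  1  0  1  0
G_A(20) = 0.
Pile B, S = {1, 3, 6}:
n : 0 1 2 3 4 5 6 7 8 9
G : 0 1 0 1 0 1 2 3 2 0
G_B(9) = 0.
Combined Grundy value = 0 ⊕ 0 = 0.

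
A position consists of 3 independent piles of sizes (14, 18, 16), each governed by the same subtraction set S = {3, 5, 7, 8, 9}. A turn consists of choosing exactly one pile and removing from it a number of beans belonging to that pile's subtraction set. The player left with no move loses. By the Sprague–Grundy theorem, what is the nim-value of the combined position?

3

All piles use S = {3, 5, 7, 8, 9}:
n :  0  1  2  3  4  5  6  7  8  9 10 11 12 13 14 15 16 17 18
G :  0  0  0  1  1  1  2  2  2  3  3  3  0  0  0  1  1  1  2
Pile A: G(14) = 0.
Pile B: G(18) = 2.
Pile C: G(16) = 1.
Combined Grundy value = 0 ⊕ 2 ⊕ 1 = 3.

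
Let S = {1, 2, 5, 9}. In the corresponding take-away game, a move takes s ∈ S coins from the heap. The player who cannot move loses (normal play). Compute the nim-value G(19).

G(0) = 0
G(1) = mex{0} = 1
G(2) = mex{1,0} = 2
G(3) = mex{2,1} = 0
G(4) = mex{0,2} = 1
G(5) = mex{1,0,0} = 2
G(6) = mex{2,1,1} = 0
G(7) = mex{0,2,2} = 1
G(8) = mex{1,0,0} = 2
G(9) = mex{2,1,1,0} = 3
G(10) = mex{3,2,2,1} = 0
G(11) = mex{0,3,0,2} = 1
G(12) = mex{1,0,1,0} = 2
G(13) = mex{2,1,2,1} = 0
G(14) = mex{0,2,3,2} = 1
G(15) = mex{1,0,0,0} = 2
G(16) = mex{2,1,1,1} = 0
G(17) = mex{0,2,2,2} = 1
G(18) = mex{1,0,0,3} = 2
G(19) = mex{2,1,1,0} = 3

3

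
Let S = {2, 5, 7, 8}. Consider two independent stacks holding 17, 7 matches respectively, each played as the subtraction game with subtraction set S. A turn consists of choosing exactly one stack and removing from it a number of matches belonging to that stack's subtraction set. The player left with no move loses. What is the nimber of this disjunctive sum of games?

All stacks use S = {2, 5, 7, 8}:
n :  0  1  2  3  4  5  6  7  8  9 10 11 12 13 14 15 16 17
G :  0  0  1  1  0  2  1  3  2  2  0  3  1  0  0  1  1  3
Stack A: G(17) = 3.
Stack B: G(7) = 3.
Combined Grundy value = 3 ⊕ 3 = 0.

0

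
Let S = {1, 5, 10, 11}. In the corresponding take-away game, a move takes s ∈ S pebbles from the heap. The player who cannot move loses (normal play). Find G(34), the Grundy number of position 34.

G(0) = 0
G(1) = mex{0} = 1
G(2) = mex{1} = 0
G(3) = mex{0} = 1
G(4) = mex{1} = 0
G(5) = mex{0,0} = 1
G(6) = mex{1,1} = 0
G(7) = mex{0,0} = 1
G(8) = mex{1,1} = 0
G(9) = mex{0,0} = 1
G(10) = mex{1,1,0} = 2
G(11) = mex{2,0,1,0} = 3
G(12) = mex{3,1,0,1} = 2
G(13) = mex{2,0,1,0} = 3
G(14) = mex{3,1,0,1} = 2
G(15) = mex{2,2,1,0} = 3
G(16) = mex{3,3,0,1} = 2
G(17) = mex{2,2,1,0} = 3
G(18) = mex{3,3,0,1} = 2
G(19) = mex{2,2,1,0} = 3
G(20) = mex{3,3,2,1} = 0
G(21) = mex{0,2,3,2} = 1
G(22) = mex{1,3,2,3} = 0
G(23) = mex{0,2,3,2} = 1
G(24) = mex{1,3,2,3} = 0
G(25) = mex{0,0,3,2} = 1
G(26) = mex{1,1,2,3} = 0
G(27) = mex{0,0,3,2} = 1
G(28) = mex{1,1,2,3} = 0
G(29) = mex{0,0,3,2} = 1
G(30) = mex{1,1,0,3} = 2
G(31) = mex{2,0,1,0} = 3
G(32) = mex{3,1,0,1} = 2
G(33) = mex{2,0,1,0} = 3
G(34) = mex{3,1,0,1} = 2

2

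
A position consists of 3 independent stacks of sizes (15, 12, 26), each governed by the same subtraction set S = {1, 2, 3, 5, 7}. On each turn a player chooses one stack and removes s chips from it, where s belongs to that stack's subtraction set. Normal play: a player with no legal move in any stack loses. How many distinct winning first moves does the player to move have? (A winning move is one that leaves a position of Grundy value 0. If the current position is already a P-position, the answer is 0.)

All stacks use S = {1, 2, 3, 5, 7}:
G(0) = 0
G(1) = mex{0} = 1
G(2) = mex{1,0} = 2
G(3) = mex{2,1,0} = 3
G(4) = mex{3,2,1} = 0
G(5) = mex{0,3,2,0} = 1
G(6) = mex{1,0,3,1} = 2
G(7) = mex{2,1,0,2,0} = 3
G(8) = mex{3,2,1,3,1} = 0
G(9) = mex{0,3,2,0,2} = 1
G(10) = mex{1,0,3,1,3} = 2
G(11) = mex{2,1,0,2,0} = 3
G(12) = mex{3,2,1,3,1} = 0
G(13) = mex{0,3,2,0,2} = 1
G(14) = mex{1,0,3,1,3} = 2
G(15) = mex{2,1,0,2,0} = 3
G(16) = mex{3,2,1,3,1} = 0
G(17) = mex{0,3,2,0,2} = 1
G(18) = mex{1,0,3,1,3} = 2
G(19) = mex{2,1,0,2,0} = 3
G(20) = mex{3,2,1,3,1} = 0
G(21) = mex{0,3,2,0,2} = 1
G(22) = mex{1,0,3,1,3} = 2
G(23) = mex{2,1,0,2,0} = 3
G(24) = mex{3,2,1,3,1} = 0
G(25) = mex{0,3,2,0,2} = 1
G(26) = mex{1,0,3,1,3} = 2
Stack A: G(15) = 3.
Stack B: G(12) = 0.
Stack C: G(26) = 2.
Combined Grundy value = 3 ⊕ 0 ⊕ 2 = 1.
A winning move leaves total XOR = 0, i.e. changes one component's Grundy value g to g ⊕ X where X is the current total.
Stack A: need g' = 3⊕1 = 2. Options: 15−1→G=2, 15−2→G=1, 15−3→G=0, 15−5→G=2, 15−7→G=0. Hits: 2.
Stack B: need g' = 0⊕1 = 1. Options: 12−1→G=3, 12−2→G=2, 12−3→G=1, 12−5→G=3, 12−7→G=1. Hits: 2.
Stack C: need g' = 2⊕1 = 3. Options: 26−1→G=1, 26−2→G=0, 26−3→G=3, 26−5→G=1, 26−7→G=3. Hits: 2.

6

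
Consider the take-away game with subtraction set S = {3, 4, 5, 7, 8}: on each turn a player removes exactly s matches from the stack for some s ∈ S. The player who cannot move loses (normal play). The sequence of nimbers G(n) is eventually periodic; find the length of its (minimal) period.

n :  0  1  2  3  4  5  6  7  8  9 10 11 12 13 14 15 16 17 18 19 20 21 22 23
G :  0  0  0  1  1  1  2  2  2  3  3  0  0  0  1  1  1  2  2  2  3  3  0  0
G(n+11) = G(n) holds for n = 0,…,7 (a full window of length max(S) = 8), so the sequence is purely periodic with period 11.

11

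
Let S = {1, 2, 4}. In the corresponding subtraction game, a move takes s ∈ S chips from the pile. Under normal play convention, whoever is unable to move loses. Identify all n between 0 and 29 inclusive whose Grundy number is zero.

G(0) = 0
G(1) = mex{0} = 1
G(2) = mex{1,0} = 2
G(3) = mex{2,1} = 0
G(4) = mex{0,2,0} = 1
G(5) = mex{1,0,1} = 2
G(6) = mex{2,1,2} = 0
G(7) = mex{0,2,0} = 1
G(8) = mex{1,0,1} = 2
G(9) = mex{2,1,2} = 0
G(10) = mex{0,2,0} = 1
G(11) = mex{1,0,1} = 2
G(12) = mex{2,1,2} = 0
G(13) = mex{0,2,0} = 1
G(14) = mex{1,0,1} = 2
G(15) = mex{2,1,2} = 0
G(16) = mex{0,2,0} = 1
G(17) = mex{1,0,1} = 2
G(18) = mex{2,1,2} = 0
G(19) = mex{0,2,0} = 1
G(20) = mex{1,0,1} = 2
G(21) = mex{2,1,2} = 0
G(22) = mex{0,2,0} = 1
G(23) = mex{1,0,1} = 2
G(24) = mex{2,1,2} = 0
G(25) = mex{0,2,0} = 1
G(26) = mex{1,0,1} = 2
G(27) = mex{2,1,2} = 0
G(28) = mex{0,2,0} = 1
G(29) = mex{1,0,1} = 2
P-positions are exactly the n with G(n) = 0.

0, 3, 6, 9, 12, 15, 18, 21, 24, 27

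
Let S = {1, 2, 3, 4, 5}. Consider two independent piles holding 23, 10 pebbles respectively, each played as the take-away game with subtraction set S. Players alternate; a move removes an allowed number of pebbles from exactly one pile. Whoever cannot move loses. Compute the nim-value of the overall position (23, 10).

1

All piles use S = {1, 2, 3, 4, 5}:
n :  0  1  2  3  4  5  6  7  8  9 10 11 12 13 14 15 16 17 18 19 20 21 22 23
G :  0  1  2  3  4  5  0  1  2  3  4  5  0  1  2  3  4  5  0  1  2  3  4  5
Pile A: G(23) = 5.
Pile B: G(10) = 4.
Combined Grundy value = 5 ⊕ 4 = 1.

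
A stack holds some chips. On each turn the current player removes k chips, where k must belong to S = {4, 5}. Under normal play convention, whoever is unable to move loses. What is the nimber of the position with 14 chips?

n :  0  1  2  3  4  5  6  7  8  9 10 11 12 13 14
G :  0  0  0  0  1  1  1  1  2  0  0  0  0  1  1

1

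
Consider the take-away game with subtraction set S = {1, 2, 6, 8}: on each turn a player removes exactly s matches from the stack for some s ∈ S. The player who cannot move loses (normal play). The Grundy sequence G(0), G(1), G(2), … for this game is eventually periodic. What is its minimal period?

G(0) = 0
G(1) = mex{0} = 1
G(2) = mex{1,0} = 2
G(3) = mex{2,1} = 0
G(4) = mex{0,2} = 1
G(5) = mex{1,0} = 2
G(6) = mex{2,1,0} = 3
G(7) = mex{3,2,1} = 0
G(8) = mex{0,3,2,0} = 1
G(9) = mex{1,0,0,1} = 2
G(10) = mex{2,1,1,2} = 0
G(11) = mex{0,2,2,0} = 1
G(12) = mex{1,0,3,1} = 2
G(13) = mex{2,1,0,2} = 3
G(14) = mex{3,2,1,3} = 0
G(15) = mex{0,3,2,0} = 1
G(16) = mex{1,0,0,1} = 2
G(n+7) = G(n) holds for n = 0,…,7 (a full window of length max(S) = 8), so the sequence is purely periodic with period 7.

7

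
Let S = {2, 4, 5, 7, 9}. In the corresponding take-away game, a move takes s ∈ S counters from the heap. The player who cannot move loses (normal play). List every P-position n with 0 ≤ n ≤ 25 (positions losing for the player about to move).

0, 1, 11, 12, 22, 23

n :  0  1  2  3  4  5  6  7  8  9 10 11 12 13 14 15 16 17 18 19 20 21 22 23 24 25
G :  0  0  1  1  2  2  3  3  4  4  5  0  0  1  1  2  2  3  3  4  4  5  0  0  1  1
P-positions are exactly the n with G(n) = 0.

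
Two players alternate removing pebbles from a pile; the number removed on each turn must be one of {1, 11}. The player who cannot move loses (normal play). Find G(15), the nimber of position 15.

1

n :  0  1  2  3  4  5  6  7  8  9 10 11 12 13 14 15
G :  0  1  0  1  0  1  0  1  0  1  0  1  0  1  0  1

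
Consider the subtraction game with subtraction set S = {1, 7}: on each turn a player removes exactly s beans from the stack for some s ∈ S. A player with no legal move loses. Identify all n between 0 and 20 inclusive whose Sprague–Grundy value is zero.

0, 2, 4, 6, 8, 10, 12, 14, 16, 18, 20

n :  0  1  2  3  4  5  6  7  8  9 10 11 12 13 14 15 16 17 18 19 20
G :  0  1  0  1  0  1  0  1  0  1  0  1  0  1  0  1  0  1  0  1  0
P-positions are exactly the n with G(n) = 0.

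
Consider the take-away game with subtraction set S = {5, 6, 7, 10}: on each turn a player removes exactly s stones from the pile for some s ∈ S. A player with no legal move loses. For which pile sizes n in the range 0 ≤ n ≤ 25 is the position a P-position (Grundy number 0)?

0, 1, 2, 3, 4, 15, 16, 17, 18, 19

n :  0  1  2  3  4  5  6  7  8  9 10 11 12 13 14 15 16 17 18 19 20 21 22 23 24 25
G :  0  0  0  0  0  1  1  1  1  1  2  2  2  2  2  0  0  0  0  0  1  1  1  1  1  2
P-positions are exactly the n with G(n) = 0.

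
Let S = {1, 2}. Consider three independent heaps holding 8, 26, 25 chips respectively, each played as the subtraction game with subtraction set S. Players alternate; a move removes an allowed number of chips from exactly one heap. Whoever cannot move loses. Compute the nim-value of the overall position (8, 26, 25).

1

All heaps use S = {1, 2}:
n :  0  1  2  3  4  5  6  7  8  9 10 11 12 13 14 15 16 17 18 19 20 21 22 23 24 25 26
G :  0  1  2  0  1  2  0  1  2  0  1  2  0  1  2  0  1  2  0  1  2  0  1  2  0  1  2
Heap A: G(8) = 2.
Heap B: G(26) = 2.
Heap C: G(25) = 1.
Combined Grundy value = 2 ⊕ 2 ⊕ 1 = 1.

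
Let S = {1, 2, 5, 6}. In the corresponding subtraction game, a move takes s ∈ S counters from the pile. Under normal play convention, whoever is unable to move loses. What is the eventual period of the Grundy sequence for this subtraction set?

n :  0  1  2  3  4  5  6  7  8  9 10 11 12 13 14 15
G :  0  1  2  0  1  2  3  0  1  2  0  1  2  3  0  1
G(n+7) = G(n) holds for n = 0,…,5 (a full window of length max(S) = 6), so the sequence is purely periodic with period 7.

7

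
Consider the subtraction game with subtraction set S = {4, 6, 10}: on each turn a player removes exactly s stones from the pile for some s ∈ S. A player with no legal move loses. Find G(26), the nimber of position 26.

G(0) = 0
G(1) = mex{} = 0
G(2) = mex{} = 0
G(3) = mex{} = 0
G(4) = mex{0} = 1
G(5) = mex{0} = 1
G(6) = mex{0,0} = 1
G(7) = mex{0,0} = 1
G(8) = mex{1,0} = 2
G(9) = mex{1,0} = 2
G(10) = mex{1,1,0} = 2
G(11) = mex{1,1,0} = 2
G(12) = mex{2,1,0} = 3
G(13) = mex{2,1,0} = 3
G(14) = mex{2,2,1} = 0
G(15) = mex{2,2,1} = 0
G(16) = mex{3,2,1} = 0
G(17) = mex{3,2,1} = 0
G(18) = mex{0,3,2} = 1
G(19) = mex{0,3,2} = 1
G(20) = mex{0,0,2} = 1
G(21) = mex{0,0,2} = 1
G(22) = mex{1,0,3} = 2
G(23) = mex{1,0,3} = 2
G(24) = mex{1,1,0} = 2
G(25) = mex{1,1,0} = 2
G(26) = mex{2,1,0} = 3

3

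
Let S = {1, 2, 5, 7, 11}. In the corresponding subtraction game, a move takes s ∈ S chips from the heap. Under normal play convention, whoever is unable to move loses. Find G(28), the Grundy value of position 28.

n :  0  1  2  3  4  5  6  7  8  9 10 11 12 13 14 15 16 17 18 19 20 21 22 23 24 25 26 27 28
G :  0  1  2  0  1  2  0  1  2  0  1  2  0  1  2  0  1  2  0  1  2  0  1  2  0  1  2  0  1

1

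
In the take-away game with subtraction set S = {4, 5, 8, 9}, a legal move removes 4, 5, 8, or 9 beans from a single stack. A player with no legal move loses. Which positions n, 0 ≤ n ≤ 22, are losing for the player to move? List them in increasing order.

G(0) = 0
G(1) = mex{} = 0
G(2) = mex{} = 0
G(3) = mex{} = 0
G(4) = mex{0} = 1
G(5) = mex{0,0} = 1
G(6) = mex{0,0} = 1
G(7) = mex{0,0} = 1
G(8) = mex{1,0,0} = 2
G(9) = mex{1,1,0,0} = 2
G(10) = mex{1,1,0,0} = 2
G(11) = mex{1,1,0,0} = 2
G(12) = mex{2,1,1,0} = 3
G(13) = mex{2,2,1,1} = 0
G(14) = mex{2,2,1,1} = 0
G(15) = mex{2,2,1,1} = 0
G(16) = mex{3,2,2,1} = 0
G(17) = mex{0,3,2,2} = 1
G(18) = mex{0,0,2,2} = 1
G(19) = mex{0,0,2,2} = 1
G(20) = mex{0,0,3,2} = 1
G(21) = mex{1,0,0,3} = 2
G(22) = mex{1,1,0,0} = 2
P-positions are exactly the n with G(n) = 0.

0, 1, 2, 3, 13, 14, 15, 16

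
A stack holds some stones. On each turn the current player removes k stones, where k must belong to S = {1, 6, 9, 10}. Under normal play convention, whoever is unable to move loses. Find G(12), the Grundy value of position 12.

G(0) = 0
G(1) = mex{0} = 1
G(2) = mex{1} = 0
G(3) = mex{0} = 1
G(4) = mex{1} = 0
G(5) = mex{0} = 1
G(6) = mex{1,0} = 2
G(7) = mex{2,1} = 0
G(8) = mex{0,0} = 1
G(9) = mex{1,1,0} = 2
G(10) = mex{2,0,1,0} = 3
G(11) = mex{3,1,0,1} = 2
G(12) = mex{2,2,1,0} = 3

3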